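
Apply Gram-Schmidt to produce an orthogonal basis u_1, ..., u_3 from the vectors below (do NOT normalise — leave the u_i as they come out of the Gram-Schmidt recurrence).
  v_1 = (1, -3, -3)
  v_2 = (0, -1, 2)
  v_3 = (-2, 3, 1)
Orthogonal basis:
  u_1 = (1, -3, -3)
  u_2 = (3/19, -28/19, 29/19)
  u_3 = (-99/86, -11/43, -11/86)

Apply the Gram-Schmidt recurrence
  u_1 = v_1
  u_i = v_i − Σ_{j<i} ((v_i · u_j) / (u_j · u_j)) · u_j.

Step by step this gives:
  u_1 = (1, -3, -3)
  u_2 = (3/19, -28/19, 29/19)
  u_3 = (-99/86, -11/43, -11/86)

Orthogonality check:
  u_2 · u_1 = 0 (should be 0)
  u_3 · u_1 = 0 (should be 0)
  u_3 · u_2 = 0 (should be 0)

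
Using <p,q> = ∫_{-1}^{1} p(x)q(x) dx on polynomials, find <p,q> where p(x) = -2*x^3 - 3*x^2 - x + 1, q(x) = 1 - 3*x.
<p,q> = 22/5

Expand the product: p(x)·q(x) = 6*x^4 + 7*x^3 - 4*x + 1.
∫_{-1}^{1} of each monomial x^k gives [2/(k+1) if k even, 0 if k odd]. Integrating term-by-term (or equivalently evaluating the antiderivative F(x) = 6*x^5/5 + 7*x^4/4 - 2*x^2 + x at the endpoints):
  F(1) − F(−1) = 39/20 − (-49/20) = 22/5.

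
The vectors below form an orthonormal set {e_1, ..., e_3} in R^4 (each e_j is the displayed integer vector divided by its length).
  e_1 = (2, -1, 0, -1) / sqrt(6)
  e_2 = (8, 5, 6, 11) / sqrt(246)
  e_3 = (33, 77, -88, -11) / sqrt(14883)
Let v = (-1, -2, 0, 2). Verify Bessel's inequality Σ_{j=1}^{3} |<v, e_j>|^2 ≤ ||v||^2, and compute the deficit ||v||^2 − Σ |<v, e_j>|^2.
Σ |<v, e_j>|^2 = 11/3; ||v||^2 = 9; deficit = 16/3

Write each e_j = u_j / sqrt(<u_j, u_j>) where u_j is the displayed integer vector. Then <v, e_j> = <v, u_j> / sqrt(<u_j, u_j>), so |<v, e_j>|^2 = <v, u_j>^2 / <u_j, u_j>.
Coefficients: <v, e_1> = -2/sqrt(6), <v, e_2> = 4/sqrt(246), <v, e_3> = -209/sqrt(14883).
Square and sum: Σ |<v, e_j>|^2 = 11/3.
Compute ||v||^2 = v·v = 9.
Deficit = 9 − 11/3 = 16/3 ≥ 0, confirming Bessel's inequality. (The deficit equals ||v − Σ <v,e_j> e_j||^2, the squared distance from v to span{e_j}.)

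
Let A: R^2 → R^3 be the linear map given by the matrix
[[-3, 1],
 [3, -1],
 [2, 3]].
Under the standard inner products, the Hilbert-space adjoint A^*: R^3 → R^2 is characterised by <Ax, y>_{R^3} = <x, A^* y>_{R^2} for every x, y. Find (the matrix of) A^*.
A^* = A^T =
[[-3, 3, 2],
 [1, -1, 3]]

For real matrices with standard dot products, the defining identity <Ax, y> = <x, A^* y> gives (Ax)^T y = x^T (A^*) y, i.e. x^T A^T y = x^T (A^*) y. Since this holds for all x, y, we must have A^* = A^T. Therefore
A^* =
[[-3, 3, 2],
 [1, -1, 3]].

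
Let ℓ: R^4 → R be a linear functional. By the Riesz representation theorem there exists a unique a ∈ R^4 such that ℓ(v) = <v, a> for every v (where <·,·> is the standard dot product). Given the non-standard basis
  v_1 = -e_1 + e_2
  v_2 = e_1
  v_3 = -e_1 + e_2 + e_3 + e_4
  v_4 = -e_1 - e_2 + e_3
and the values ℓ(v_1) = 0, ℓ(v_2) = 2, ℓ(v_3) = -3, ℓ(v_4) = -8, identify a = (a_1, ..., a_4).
a = (2, 2, -4, 1)

Write a = (a_1, ..., a_4) in the standard basis. For each basis vector v_i, ℓ(v_i) = <v_i, a> is a linear equation in the a_j's. Collect the n equations into a matrix system V a = ℓ, where row i of V is v_i (expressed in the standard basis). Since V is invertible (lower-triangular with 1s on the diagonal, up to permutation), solve by back-substitution:
  V =
[[-1, 1, 0, 0],
 [1, 0, 0, 0],
 [-1, 1, 1, 1],
 [-1, -1, 1, 0]]
  V a = (0, 2, -3, -8)
Solving gives a = (2, 2, -4, 1).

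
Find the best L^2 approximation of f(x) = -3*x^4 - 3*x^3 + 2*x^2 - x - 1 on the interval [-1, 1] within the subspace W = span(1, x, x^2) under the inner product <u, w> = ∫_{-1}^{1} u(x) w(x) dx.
g(x) = -4*x^2/7 - 14*x/5 - 26/35

The best approximation g ∈ W is the orthogonal projection of f onto W. Writing g = a_0 + a_1 x + a_2 x^2, the coefficients solve the normal equations G · a = b where
  G_{ij} = <φ_i, φ_j> and b_i = <f, φ_i>, with φ_0 = 1, φ_1 = x, φ_2 = x^2.
G =
  [2, 0, 2/3]
  [0, 2/3, 0]
  [2/3, 0, 2/5],
b = (-28/15, -28/15, -76/105).
Solving gives a_0 = -26/35, a_1 = -14/5, a_2 = -4/7, so
  g(x) = -4*x^2/7 - 14*x/5 - 26/35.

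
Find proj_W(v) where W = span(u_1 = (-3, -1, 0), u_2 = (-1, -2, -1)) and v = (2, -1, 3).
proj_W(v) = (10/7, 5/7, 1/7)

Set up U = [u_1 | ... | u_2] ∈ R^(3×2). The projector onto W = col(U) is P = U (U^T U)^(-1) U^T.
Compute U^T U =
  [10, 5]
  [5, 6],
and U^T v = (-5, -3).
Solve U^T U · c = U^T v for the coefficients: c = (-3/7, -1/7). The projection is proj_W(v) = U c.
Check: (v - proj_W(v)) · u_1 = 0  (should be 0).
Check: (v - proj_W(v)) · u_2 = 0  (should be 0).
Result: proj_W(v) = (10/7, 5/7, 1/7).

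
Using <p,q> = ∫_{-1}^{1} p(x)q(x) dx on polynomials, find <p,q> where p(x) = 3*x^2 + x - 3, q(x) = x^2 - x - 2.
<p,q> = 98/15

Expand the product: p(x)·q(x) = 3*x^4 - 2*x^3 - 10*x^2 + x + 6.
∫_{-1}^{1} of each monomial x^k gives [2/(k+1) if k even, 0 if k odd]. Integrating term-by-term (or equivalently evaluating the antiderivative F(x) = 3*x^5/5 - x^4/2 - 10*x^3/3 + x^2/2 + 6*x at the endpoints):
  F(1) − F(−1) = 49/15 − (-49/15) = 98/15.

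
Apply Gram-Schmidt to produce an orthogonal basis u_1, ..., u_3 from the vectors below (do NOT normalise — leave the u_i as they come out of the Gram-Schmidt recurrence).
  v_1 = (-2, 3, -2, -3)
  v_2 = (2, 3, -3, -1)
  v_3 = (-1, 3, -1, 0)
Orthogonal basis:
  u_1 = (-2, 3, -2, -3)
  u_2 = (40/13, 18/13, -25/13, 8/13)
  u_3 = (-40/67, 165/134, 25/67, 185/134)

Apply the Gram-Schmidt recurrence
  u_1 = v_1
  u_i = v_i − Σ_{j<i} ((v_i · u_j) / (u_j · u_j)) · u_j.

Step by step this gives:
  u_1 = (-2, 3, -2, -3)
  u_2 = (40/13, 18/13, -25/13, 8/13)
  u_3 = (-40/67, 165/134, 25/67, 185/134)

Orthogonality check:
  u_2 · u_1 = 0 (should be 0)
  u_3 · u_1 = 0 (should be 0)
  u_3 · u_2 = 0 (should be 0)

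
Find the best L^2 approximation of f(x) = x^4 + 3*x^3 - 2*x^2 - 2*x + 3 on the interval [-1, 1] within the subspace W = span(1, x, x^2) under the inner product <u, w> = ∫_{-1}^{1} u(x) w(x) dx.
g(x) = -8*x^2/7 - x/5 + 102/35

The best approximation g ∈ W is the orthogonal projection of f onto W. Writing g = a_0 + a_1 x + a_2 x^2, the coefficients solve the normal equations G · a = b where
  G_{ij} = <φ_i, φ_j> and b_i = <f, φ_i>, with φ_0 = 1, φ_1 = x, φ_2 = x^2.
G =
  [2, 0, 2/3]
  [0, 2/3, 0]
  [2/3, 0, 2/5],
b = (76/15, -2/15, 52/35).
Solving gives a_0 = 102/35, a_1 = -1/5, a_2 = -8/7, so
  g(x) = -8*x^2/7 - x/5 + 102/35.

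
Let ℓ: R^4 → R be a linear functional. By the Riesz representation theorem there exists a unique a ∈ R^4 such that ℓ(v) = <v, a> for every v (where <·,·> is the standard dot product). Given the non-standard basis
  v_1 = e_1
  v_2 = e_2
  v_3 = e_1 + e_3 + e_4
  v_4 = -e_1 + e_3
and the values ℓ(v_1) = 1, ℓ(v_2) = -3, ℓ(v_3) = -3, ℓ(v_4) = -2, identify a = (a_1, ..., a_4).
a = (1, -3, -1, -3)

Write a = (a_1, ..., a_4) in the standard basis. For each basis vector v_i, ℓ(v_i) = <v_i, a> is a linear equation in the a_j's. Collect the n equations into a matrix system V a = ℓ, where row i of V is v_i (expressed in the standard basis). Since V is invertible (lower-triangular with 1s on the diagonal, up to permutation), solve by back-substitution:
  V =
[[1, 0, 0, 0],
 [0, 1, 0, 0],
 [1, 0, 1, 1],
 [-1, 0, 1, 0]]
  V a = (1, -3, -3, -2)
Solving gives a = (1, -3, -1, -3).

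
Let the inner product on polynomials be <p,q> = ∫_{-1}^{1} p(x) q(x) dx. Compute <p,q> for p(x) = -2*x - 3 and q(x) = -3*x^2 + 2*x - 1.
<p,q> = 28/3

Expand the product: p(x)·q(x) = 6*x^3 + 5*x^2 - 4*x + 3.
∫_{-1}^{1} of each monomial x^k gives [2/(k+1) if k even, 0 if k odd]. Integrating term-by-term (or equivalently evaluating the antiderivative F(x) = 3*x^4/2 + 5*x^3/3 - 2*x^2 + 3*x at the endpoints):
  F(1) − F(−1) = 25/6 − (-31/6) = 28/3.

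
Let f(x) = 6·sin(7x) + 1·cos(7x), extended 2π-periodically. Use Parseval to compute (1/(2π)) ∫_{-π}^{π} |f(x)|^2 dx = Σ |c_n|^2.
Σ |c_n|^2 = 37/2

Expand |f|^2 and use orthogonality of {sin(nx), cos(mx)} on [-π, π]:
  ∫_{-π}^{π} sin(nx)^2 dx = π, ∫ cos(mx)^2 dx = π, and cross terms integrate to 0.
So ∫_{-π}^{π} f(x)^2 dx = 6^2 · π + 1^2 · π = (36 + 1)π.
Divide by 2π: (36 + 1)/2 = 37/2.
By Parseval, this equals Σ |c_n|^2.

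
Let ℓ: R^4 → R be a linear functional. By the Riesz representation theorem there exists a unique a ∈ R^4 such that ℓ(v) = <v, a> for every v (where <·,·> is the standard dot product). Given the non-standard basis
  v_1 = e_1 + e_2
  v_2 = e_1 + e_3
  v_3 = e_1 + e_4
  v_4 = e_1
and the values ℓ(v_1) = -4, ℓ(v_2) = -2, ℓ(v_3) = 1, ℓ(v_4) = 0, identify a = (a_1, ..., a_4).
a = (0, -4, -2, 1)

Write a = (a_1, ..., a_4) in the standard basis. For each basis vector v_i, ℓ(v_i) = <v_i, a> is a linear equation in the a_j's. Collect the n equations into a matrix system V a = ℓ, where row i of V is v_i (expressed in the standard basis). Since V is invertible (lower-triangular with 1s on the diagonal, up to permutation), solve by back-substitution:
  V =
[[1, 1, 0, 0],
 [1, 0, 1, 0],
 [1, 0, 0, 1],
 [1, 0, 0, 0]]
  V a = (-4, -2, 1, 0)
Solving gives a = (0, -4, -2, 1).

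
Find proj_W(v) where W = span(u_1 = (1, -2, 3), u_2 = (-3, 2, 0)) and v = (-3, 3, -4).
proj_W(v) = (-51/19, 66/19, -72/19)

Set up U = [u_1 | ... | u_2] ∈ R^(3×2). The projector onto W = col(U) is P = U (U^T U)^(-1) U^T.
Compute U^T U =
  [14, -7]
  [-7, 13],
and U^T v = (-21, 15).
Solve U^T U · c = U^T v for the coefficients: c = (-24/19, 9/19). The projection is proj_W(v) = U c.
Check: (v - proj_W(v)) · u_1 = 0  (should be 0).
Check: (v - proj_W(v)) · u_2 = 0  (should be 0).
Result: proj_W(v) = (-51/19, 66/19, -72/19).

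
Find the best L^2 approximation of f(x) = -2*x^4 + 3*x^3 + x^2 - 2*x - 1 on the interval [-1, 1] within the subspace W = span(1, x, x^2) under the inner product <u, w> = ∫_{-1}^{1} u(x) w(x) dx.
g(x) = -5*x^2/7 - x/5 - 29/35

The best approximation g ∈ W is the orthogonal projection of f onto W. Writing g = a_0 + a_1 x + a_2 x^2, the coefficients solve the normal equations G · a = b where
  G_{ij} = <φ_i, φ_j> and b_i = <f, φ_i>, with φ_0 = 1, φ_1 = x, φ_2 = x^2.
G =
  [2, 0, 2/3]
  [0, 2/3, 0]
  [2/3, 0, 2/5],
b = (-32/15, -2/15, -88/105).
Solving gives a_0 = -29/35, a_1 = -1/5, a_2 = -5/7, so
  g(x) = -5*x^2/7 - x/5 - 29/35.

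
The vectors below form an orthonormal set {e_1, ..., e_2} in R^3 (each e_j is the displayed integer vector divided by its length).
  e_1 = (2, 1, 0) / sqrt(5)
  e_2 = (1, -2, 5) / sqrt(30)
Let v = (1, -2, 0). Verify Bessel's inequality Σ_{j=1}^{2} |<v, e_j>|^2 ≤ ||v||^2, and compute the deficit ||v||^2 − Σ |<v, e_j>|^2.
Σ |<v, e_j>|^2 = 5/6; ||v||^2 = 5; deficit = 25/6

Write each e_j = u_j / sqrt(<u_j, u_j>) where u_j is the displayed integer vector. Then <v, e_j> = <v, u_j> / sqrt(<u_j, u_j>), so |<v, e_j>|^2 = <v, u_j>^2 / <u_j, u_j>.
Coefficients: <v, e_1> = 0/sqrt(5), <v, e_2> = 5/sqrt(30).
Square and sum: Σ |<v, e_j>|^2 = 5/6.
Compute ||v||^2 = v·v = 5.
Deficit = 5 − 5/6 = 25/6 ≥ 0, confirming Bessel's inequality. (The deficit equals ||v − Σ <v,e_j> e_j||^2, the squared distance from v to span{e_j}.)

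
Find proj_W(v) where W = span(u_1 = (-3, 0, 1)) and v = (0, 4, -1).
proj_W(v) = (3/10, 0, -1/10)

Set up U = [u_1 | ... | u_1] ∈ R^(3×1). The projector onto W = col(U) is P = U (U^T U)^(-1) U^T.
Compute U^T U =
  [10],
and U^T v = (-1).
Solve U^T U · c = U^T v for the coefficients: c = (-1/10). The projection is proj_W(v) = U c.
Check: (v - proj_W(v)) · u_1 = 0  (should be 0).
Result: proj_W(v) = (3/10, 0, -1/10).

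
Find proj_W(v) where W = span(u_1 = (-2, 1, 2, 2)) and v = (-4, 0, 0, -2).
proj_W(v) = (-8/13, 4/13, 8/13, 8/13)

Set up U = [u_1 | ... | u_1] ∈ R^(4×1). The projector onto W = col(U) is P = U (U^T U)^(-1) U^T.
Compute U^T U =
  [13],
and U^T v = (4).
Solve U^T U · c = U^T v for the coefficients: c = (4/13). The projection is proj_W(v) = U c.
Check: (v - proj_W(v)) · u_1 = 0  (should be 0).
Result: proj_W(v) = (-8/13, 4/13, 8/13, 8/13).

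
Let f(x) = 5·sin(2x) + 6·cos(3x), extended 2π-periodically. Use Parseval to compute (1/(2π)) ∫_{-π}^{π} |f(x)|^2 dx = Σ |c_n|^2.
Σ |c_n|^2 = 61/2

Expand |f|^2 and use orthogonality of {sin(nx), cos(mx)} on [-π, π]:
  ∫_{-π}^{π} sin(nx)^2 dx = π, ∫ cos(mx)^2 dx = π, and cross terms integrate to 0.
So ∫_{-π}^{π} f(x)^2 dx = 5^2 · π + 6^2 · π = (25 + 36)π.
Divide by 2π: (25 + 36)/2 = 61/2.
By Parseval, this equals Σ |c_n|^2.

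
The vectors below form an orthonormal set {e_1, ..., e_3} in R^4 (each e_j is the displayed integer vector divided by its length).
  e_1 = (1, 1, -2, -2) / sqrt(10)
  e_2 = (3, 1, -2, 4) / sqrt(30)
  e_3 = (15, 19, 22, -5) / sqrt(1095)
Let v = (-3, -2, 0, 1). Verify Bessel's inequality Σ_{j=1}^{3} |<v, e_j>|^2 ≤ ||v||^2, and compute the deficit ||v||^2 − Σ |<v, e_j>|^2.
Σ |<v, e_j>|^2 = 4966/365; ||v||^2 = 14; deficit = 144/365

Write each e_j = u_j / sqrt(<u_j, u_j>) where u_j is the displayed integer vector. Then <v, e_j> = <v, u_j> / sqrt(<u_j, u_j>), so |<v, e_j>|^2 = <v, u_j>^2 / <u_j, u_j>.
Coefficients: <v, e_1> = -7/sqrt(10), <v, e_2> = -7/sqrt(30), <v, e_3> = -88/sqrt(1095).
Square and sum: Σ |<v, e_j>|^2 = 4966/365.
Compute ||v||^2 = v·v = 14.
Deficit = 14 − 4966/365 = 144/365 ≥ 0, confirming Bessel's inequality. (The deficit equals ||v − Σ <v,e_j> e_j||^2, the squared distance from v to span{e_j}.)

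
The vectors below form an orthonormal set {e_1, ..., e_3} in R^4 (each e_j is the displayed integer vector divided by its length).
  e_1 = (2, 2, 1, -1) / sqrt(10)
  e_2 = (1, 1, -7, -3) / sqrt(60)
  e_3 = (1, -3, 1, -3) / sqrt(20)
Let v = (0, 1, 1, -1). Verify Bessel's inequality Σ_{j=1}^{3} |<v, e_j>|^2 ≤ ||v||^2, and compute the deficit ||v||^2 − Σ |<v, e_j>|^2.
Σ |<v, e_j>|^2 = 9/5; ||v||^2 = 3; deficit = 6/5

Write each e_j = u_j / sqrt(<u_j, u_j>) where u_j is the displayed integer vector. Then <v, e_j> = <v, u_j> / sqrt(<u_j, u_j>), so |<v, e_j>|^2 = <v, u_j>^2 / <u_j, u_j>.
Coefficients: <v, e_1> = 4/sqrt(10), <v, e_2> = -3/sqrt(60), <v, e_3> = 1/sqrt(20).
Square and sum: Σ |<v, e_j>|^2 = 9/5.
Compute ||v||^2 = v·v = 3.
Deficit = 3 − 9/5 = 6/5 ≥ 0, confirming Bessel's inequality. (The deficit equals ||v − Σ <v,e_j> e_j||^2, the squared distance from v to span{e_j}.)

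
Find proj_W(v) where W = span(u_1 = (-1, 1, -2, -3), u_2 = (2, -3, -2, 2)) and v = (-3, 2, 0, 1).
proj_W(v) = (-122/133, 10/7, 164/133, -94/133)

Set up U = [u_1 | ... | u_2] ∈ R^(4×2). The projector onto W = col(U) is P = U (U^T U)^(-1) U^T.
Compute U^T U =
  [15, -7]
  [-7, 21],
and U^T v = (2, -10).
Solve U^T U · c = U^T v for the coefficients: c = (-2/19, -68/133). The projection is proj_W(v) = U c.
Check: (v - proj_W(v)) · u_1 = 0  (should be 0).
Check: (v - proj_W(v)) · u_2 = 0  (should be 0).
Result: proj_W(v) = (-122/133, 10/7, 164/133, -94/133).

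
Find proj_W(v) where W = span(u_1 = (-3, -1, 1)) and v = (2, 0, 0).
proj_W(v) = (18/11, 6/11, -6/11)

Set up U = [u_1 | ... | u_1] ∈ R^(3×1). The projector onto W = col(U) is P = U (U^T U)^(-1) U^T.
Compute U^T U =
  [11],
and U^T v = (-6).
Solve U^T U · c = U^T v for the coefficients: c = (-6/11). The projection is proj_W(v) = U c.
Check: (v - proj_W(v)) · u_1 = 0  (should be 0).
Result: proj_W(v) = (18/11, 6/11, -6/11).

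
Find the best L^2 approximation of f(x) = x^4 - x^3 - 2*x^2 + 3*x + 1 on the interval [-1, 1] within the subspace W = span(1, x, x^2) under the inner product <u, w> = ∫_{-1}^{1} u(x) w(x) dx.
g(x) = -8*x^2/7 + 12*x/5 + 32/35

The best approximation g ∈ W is the orthogonal projection of f onto W. Writing g = a_0 + a_1 x + a_2 x^2, the coefficients solve the normal equations G · a = b where
  G_{ij} = <φ_i, φ_j> and b_i = <f, φ_i>, with φ_0 = 1, φ_1 = x, φ_2 = x^2.
G =
  [2, 0, 2/3]
  [0, 2/3, 0]
  [2/3, 0, 2/5],
b = (16/15, 8/5, 16/105).
Solving gives a_0 = 32/35, a_1 = 12/5, a_2 = -8/7, so
  g(x) = -8*x^2/7 + 12*x/5 + 32/35.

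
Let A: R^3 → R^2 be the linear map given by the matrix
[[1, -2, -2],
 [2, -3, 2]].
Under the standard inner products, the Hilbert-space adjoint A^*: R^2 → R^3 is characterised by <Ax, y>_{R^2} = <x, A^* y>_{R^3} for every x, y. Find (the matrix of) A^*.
A^* = A^T =
[[1, 2],
 [-2, -3],
 [-2, 2]]

For real matrices with standard dot products, the defining identity <Ax, y> = <x, A^* y> gives (Ax)^T y = x^T (A^*) y, i.e. x^T A^T y = x^T (A^*) y. Since this holds for all x, y, we must have A^* = A^T. Therefore
A^* =
[[1, 2],
 [-2, -3],
 [-2, 2]].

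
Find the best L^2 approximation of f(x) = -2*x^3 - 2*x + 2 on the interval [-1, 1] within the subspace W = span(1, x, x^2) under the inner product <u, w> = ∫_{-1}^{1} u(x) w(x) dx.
g(x) = 2 - 16*x/5

The best approximation g ∈ W is the orthogonal projection of f onto W. Writing g = a_0 + a_1 x + a_2 x^2, the coefficients solve the normal equations G · a = b where
  G_{ij} = <φ_i, φ_j> and b_i = <f, φ_i>, with φ_0 = 1, φ_1 = x, φ_2 = x^2.
G =
  [2, 0, 2/3]
  [0, 2/3, 0]
  [2/3, 0, 2/5],
b = (4, -32/15, 4/3).
Solving gives a_0 = 2, a_1 = -16/5, a_2 = 0, so
  g(x) = 2 - 16*x/5.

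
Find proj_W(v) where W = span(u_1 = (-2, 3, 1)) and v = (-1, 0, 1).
proj_W(v) = (-3/7, 9/14, 3/14)

Set up U = [u_1 | ... | u_1] ∈ R^(3×1). The projector onto W = col(U) is P = U (U^T U)^(-1) U^T.
Compute U^T U =
  [14],
and U^T v = (3).
Solve U^T U · c = U^T v for the coefficients: c = (3/14). The projection is proj_W(v) = U c.
Check: (v - proj_W(v)) · u_1 = 0  (should be 0).
Result: proj_W(v) = (-3/7, 9/14, 3/14).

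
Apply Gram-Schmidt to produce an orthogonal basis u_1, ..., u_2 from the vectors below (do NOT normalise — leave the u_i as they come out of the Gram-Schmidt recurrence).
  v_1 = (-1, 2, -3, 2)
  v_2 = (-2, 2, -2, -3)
Orthogonal basis:
  u_1 = (-1, 2, -3, 2)
  u_2 = (-5/3, 4/3, -1, -11/3)

Apply the Gram-Schmidt recurrence
  u_1 = v_1
  u_i = v_i − Σ_{j<i} ((v_i · u_j) / (u_j · u_j)) · u_j.

Step by step this gives:
  u_1 = (-1, 2, -3, 2)
  u_2 = (-5/3, 4/3, -1, -11/3)

Orthogonality check:
  u_2 · u_1 = 0 (should be 0)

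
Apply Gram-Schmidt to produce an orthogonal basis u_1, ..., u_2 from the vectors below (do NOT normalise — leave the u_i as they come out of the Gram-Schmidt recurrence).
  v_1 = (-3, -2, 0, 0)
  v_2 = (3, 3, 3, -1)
Orthogonal basis:
  u_1 = (-3, -2, 0, 0)
  u_2 = (-6/13, 9/13, 3, -1)

Apply the Gram-Schmidt recurrence
  u_1 = v_1
  u_i = v_i − Σ_{j<i} ((v_i · u_j) / (u_j · u_j)) · u_j.

Step by step this gives:
  u_1 = (-3, -2, 0, 0)
  u_2 = (-6/13, 9/13, 3, -1)

Orthogonality check:
  u_2 · u_1 = 0 (should be 0)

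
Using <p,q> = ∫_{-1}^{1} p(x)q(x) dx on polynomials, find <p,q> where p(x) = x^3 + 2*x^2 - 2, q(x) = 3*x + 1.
<p,q> = -22/15

Expand the product: p(x)·q(x) = 3*x^4 + 7*x^3 + 2*x^2 - 6*x - 2.
∫_{-1}^{1} of each monomial x^k gives [2/(k+1) if k even, 0 if k odd]. Integrating term-by-term (or equivalently evaluating the antiderivative F(x) = 3*x^5/5 + 7*x^4/4 + 2*x^3/3 - 3*x^2 - 2*x at the endpoints):
  F(1) − F(−1) = -119/60 − (-31/60) = -22/15.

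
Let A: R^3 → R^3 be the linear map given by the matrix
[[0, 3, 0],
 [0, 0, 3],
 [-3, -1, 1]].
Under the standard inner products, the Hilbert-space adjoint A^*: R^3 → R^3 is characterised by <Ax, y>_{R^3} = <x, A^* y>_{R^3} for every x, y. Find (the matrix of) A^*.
A^* = A^T =
[[0, 0, -3],
 [3, 0, -1],
 [0, 3, 1]]

For real matrices with standard dot products, the defining identity <Ax, y> = <x, A^* y> gives (Ax)^T y = x^T (A^*) y, i.e. x^T A^T y = x^T (A^*) y. Since this holds for all x, y, we must have A^* = A^T. Therefore
A^* =
[[0, 0, -3],
 [3, 0, -1],
 [0, 3, 1]].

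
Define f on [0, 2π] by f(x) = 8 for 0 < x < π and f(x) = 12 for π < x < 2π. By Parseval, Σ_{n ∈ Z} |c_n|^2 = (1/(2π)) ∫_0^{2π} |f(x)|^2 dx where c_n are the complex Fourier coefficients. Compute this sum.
Σ |c_n|^2 = 104

Parseval equates the L^2 energy of f (normalised by 1/(2π)) with the ℓ^2 sum of its Fourier coefficients: (1/(2π)) ∫_0^{2π} |f|^2 = Σ |c_n|^2.
Compute the left side: (1/(2π)) [∫_0^π 8^2 dx + ∫_π^{2π} 12^2 dx] = (1/(2π)) · (64π + 144π) = (64 + 144)/2 = 104.
So Σ_{n ∈ Z} |c_n|^2 = 104.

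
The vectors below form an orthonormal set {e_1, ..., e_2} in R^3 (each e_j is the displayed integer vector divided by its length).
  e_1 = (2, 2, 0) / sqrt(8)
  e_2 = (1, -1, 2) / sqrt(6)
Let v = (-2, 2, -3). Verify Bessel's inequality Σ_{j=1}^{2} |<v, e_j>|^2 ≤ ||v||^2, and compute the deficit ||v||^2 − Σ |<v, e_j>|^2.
Σ |<v, e_j>|^2 = 50/3; ||v||^2 = 17; deficit = 1/3

Write each e_j = u_j / sqrt(<u_j, u_j>) where u_j is the displayed integer vector. Then <v, e_j> = <v, u_j> / sqrt(<u_j, u_j>), so |<v, e_j>|^2 = <v, u_j>^2 / <u_j, u_j>.
Coefficients: <v, e_1> = 0/sqrt(8), <v, e_2> = -10/sqrt(6).
Square and sum: Σ |<v, e_j>|^2 = 50/3.
Compute ||v||^2 = v·v = 17.
Deficit = 17 − 50/3 = 1/3 ≥ 0, confirming Bessel's inequality. (The deficit equals ||v − Σ <v,e_j> e_j||^2, the squared distance from v to span{e_j}.)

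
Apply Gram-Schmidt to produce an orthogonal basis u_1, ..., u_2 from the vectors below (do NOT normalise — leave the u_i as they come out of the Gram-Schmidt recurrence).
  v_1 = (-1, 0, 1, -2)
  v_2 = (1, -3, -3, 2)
Orthogonal basis:
  u_1 = (-1, 0, 1, -2)
  u_2 = (-1/3, -3, -5/3, -2/3)

Apply the Gram-Schmidt recurrence
  u_1 = v_1
  u_i = v_i − Σ_{j<i} ((v_i · u_j) / (u_j · u_j)) · u_j.

Step by step this gives:
  u_1 = (-1, 0, 1, -2)
  u_2 = (-1/3, -3, -5/3, -2/3)

Orthogonality check:
  u_2 · u_1 = 0 (should be 0)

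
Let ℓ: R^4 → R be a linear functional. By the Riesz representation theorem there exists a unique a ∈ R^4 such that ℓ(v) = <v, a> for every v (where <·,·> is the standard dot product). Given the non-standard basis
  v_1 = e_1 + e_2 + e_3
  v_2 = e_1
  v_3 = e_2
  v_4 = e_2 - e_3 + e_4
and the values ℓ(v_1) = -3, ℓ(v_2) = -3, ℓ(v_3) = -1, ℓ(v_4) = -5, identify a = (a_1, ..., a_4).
a = (-3, -1, 1, -3)

Write a = (a_1, ..., a_4) in the standard basis. For each basis vector v_i, ℓ(v_i) = <v_i, a> is a linear equation in the a_j's. Collect the n equations into a matrix system V a = ℓ, where row i of V is v_i (expressed in the standard basis). Since V is invertible (lower-triangular with 1s on the diagonal, up to permutation), solve by back-substitution:
  V =
[[1, 1, 1, 0],
 [1, 0, 0, 0],
 [0, 1, 0, 0],
 [0, 1, -1, 1]]
  V a = (-3, -3, -1, -5)
Solving gives a = (-3, -1, 1, -3).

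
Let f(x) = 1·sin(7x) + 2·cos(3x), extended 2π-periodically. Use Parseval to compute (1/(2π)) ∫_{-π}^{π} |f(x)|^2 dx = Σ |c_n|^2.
Σ |c_n|^2 = 5/2

Expand |f|^2 and use orthogonality of {sin(nx), cos(mx)} on [-π, π]:
  ∫_{-π}^{π} sin(nx)^2 dx = π, ∫ cos(mx)^2 dx = π, and cross terms integrate to 0.
So ∫_{-π}^{π} f(x)^2 dx = 1^2 · π + 2^2 · π = (1 + 4)π.
Divide by 2π: (1 + 4)/2 = 5/2.
By Parseval, this equals Σ |c_n|^2.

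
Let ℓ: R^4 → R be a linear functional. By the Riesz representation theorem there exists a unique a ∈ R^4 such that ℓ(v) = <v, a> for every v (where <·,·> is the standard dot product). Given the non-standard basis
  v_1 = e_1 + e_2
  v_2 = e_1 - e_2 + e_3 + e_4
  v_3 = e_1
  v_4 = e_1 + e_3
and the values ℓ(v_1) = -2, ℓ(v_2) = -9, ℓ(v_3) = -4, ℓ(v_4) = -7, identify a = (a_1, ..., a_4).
a = (-4, 2, -3, 0)

Write a = (a_1, ..., a_4) in the standard basis. For each basis vector v_i, ℓ(v_i) = <v_i, a> is a linear equation in the a_j's. Collect the n equations into a matrix system V a = ℓ, where row i of V is v_i (expressed in the standard basis). Since V is invertible (lower-triangular with 1s on the diagonal, up to permutation), solve by back-substitution:
  V =
[[1, 1, 0, 0],
 [1, -1, 1, 1],
 [1, 0, 0, 0],
 [1, 0, 1, 0]]
  V a = (-2, -9, -4, -7)
Solving gives a = (-4, 2, -3, 0).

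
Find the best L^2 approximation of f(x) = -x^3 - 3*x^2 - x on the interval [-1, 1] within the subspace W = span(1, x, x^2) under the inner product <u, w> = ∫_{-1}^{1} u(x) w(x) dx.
g(x) = -3*x^2 - 8*x/5

The best approximation g ∈ W is the orthogonal projection of f onto W. Writing g = a_0 + a_1 x + a_2 x^2, the coefficients solve the normal equations G · a = b where
  G_{ij} = <φ_i, φ_j> and b_i = <f, φ_i>, with φ_0 = 1, φ_1 = x, φ_2 = x^2.
G =
  [2, 0, 2/3]
  [0, 2/3, 0]
  [2/3, 0, 2/5],
b = (-2, -16/15, -6/5).
Solving gives a_0 = 0, a_1 = -8/5, a_2 = -3, so
  g(x) = -3*x^2 - 8*x/5.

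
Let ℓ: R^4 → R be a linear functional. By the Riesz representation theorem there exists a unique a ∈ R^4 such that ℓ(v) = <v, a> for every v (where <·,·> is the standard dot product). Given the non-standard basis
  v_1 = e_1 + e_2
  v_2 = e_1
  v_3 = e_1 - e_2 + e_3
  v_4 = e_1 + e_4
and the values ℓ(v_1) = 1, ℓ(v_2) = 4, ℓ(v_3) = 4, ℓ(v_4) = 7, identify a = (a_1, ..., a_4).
a = (4, -3, -3, 3)

Write a = (a_1, ..., a_4) in the standard basis. For each basis vector v_i, ℓ(v_i) = <v_i, a> is a linear equation in the a_j's. Collect the n equations into a matrix system V a = ℓ, where row i of V is v_i (expressed in the standard basis). Since V is invertible (lower-triangular with 1s on the diagonal, up to permutation), solve by back-substitution:
  V =
[[1, 1, 0, 0],
 [1, 0, 0, 0],
 [1, -1, 1, 0],
 [1, 0, 0, 1]]
  V a = (1, 4, 4, 7)
Solving gives a = (4, -3, -3, 3).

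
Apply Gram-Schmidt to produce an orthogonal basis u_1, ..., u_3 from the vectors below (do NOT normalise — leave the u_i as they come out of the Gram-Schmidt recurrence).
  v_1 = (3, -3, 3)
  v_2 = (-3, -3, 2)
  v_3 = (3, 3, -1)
Orthogonal basis:
  u_1 = (3, -3, 3)
  u_2 = (-11/3, -7/3, 4/3)
  u_3 = (-3/31, 15/31, 18/31)

Apply the Gram-Schmidt recurrence
  u_1 = v_1
  u_i = v_i − Σ_{j<i} ((v_i · u_j) / (u_j · u_j)) · u_j.

Step by step this gives:
  u_1 = (3, -3, 3)
  u_2 = (-11/3, -7/3, 4/3)
  u_3 = (-3/31, 15/31, 18/31)

Orthogonality check:
  u_2 · u_1 = 0 (should be 0)
  u_3 · u_1 = 0 (should be 0)
  u_3 · u_2 = 0 (should be 0)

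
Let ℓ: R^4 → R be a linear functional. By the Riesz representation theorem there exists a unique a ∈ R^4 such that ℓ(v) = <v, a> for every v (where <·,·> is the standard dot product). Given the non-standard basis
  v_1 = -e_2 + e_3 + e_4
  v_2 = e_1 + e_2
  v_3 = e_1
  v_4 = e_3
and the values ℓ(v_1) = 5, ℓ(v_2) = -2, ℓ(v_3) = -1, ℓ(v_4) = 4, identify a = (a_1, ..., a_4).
a = (-1, -1, 4, 0)

Write a = (a_1, ..., a_4) in the standard basis. For each basis vector v_i, ℓ(v_i) = <v_i, a> is a linear equation in the a_j's. Collect the n equations into a matrix system V a = ℓ, where row i of V is v_i (expressed in the standard basis). Since V is invertible (lower-triangular with 1s on the diagonal, up to permutation), solve by back-substitution:
  V =
[[0, -1, 1, 1],
 [1, 1, 0, 0],
 [1, 0, 0, 0],
 [0, 0, 1, 0]]
  V a = (5, -2, -1, 4)
Solving gives a = (-1, -1, 4, 0).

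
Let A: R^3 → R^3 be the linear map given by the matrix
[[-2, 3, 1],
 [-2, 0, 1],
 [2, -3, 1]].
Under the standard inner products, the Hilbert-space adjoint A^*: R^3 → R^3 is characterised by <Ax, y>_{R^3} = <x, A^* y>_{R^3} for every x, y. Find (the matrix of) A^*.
A^* = A^T =
[[-2, -2, 2],
 [3, 0, -3],
 [1, 1, 1]]

For real matrices with standard dot products, the defining identity <Ax, y> = <x, A^* y> gives (Ax)^T y = x^T (A^*) y, i.e. x^T A^T y = x^T (A^*) y. Since this holds for all x, y, we must have A^* = A^T. Therefore
A^* =
[[-2, -2, 2],
 [3, 0, -3],
 [1, 1, 1]].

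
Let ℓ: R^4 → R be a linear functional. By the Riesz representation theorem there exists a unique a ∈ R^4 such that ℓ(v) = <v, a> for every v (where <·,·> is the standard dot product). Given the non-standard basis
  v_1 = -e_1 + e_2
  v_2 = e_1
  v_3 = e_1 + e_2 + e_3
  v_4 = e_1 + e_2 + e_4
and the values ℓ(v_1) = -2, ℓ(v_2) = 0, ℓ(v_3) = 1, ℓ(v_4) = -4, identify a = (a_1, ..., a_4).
a = (0, -2, 3, -2)

Write a = (a_1, ..., a_4) in the standard basis. For each basis vector v_i, ℓ(v_i) = <v_i, a> is a linear equation in the a_j's. Collect the n equations into a matrix system V a = ℓ, where row i of V is v_i (expressed in the standard basis). Since V is invertible (lower-triangular with 1s on the diagonal, up to permutation), solve by back-substitution:
  V =
[[-1, 1, 0, 0],
 [1, 0, 0, 0],
 [1, 1, 1, 0],
 [1, 1, 0, 1]]
  V a = (-2, 0, 1, -4)
Solving gives a = (0, -2, 3, -2).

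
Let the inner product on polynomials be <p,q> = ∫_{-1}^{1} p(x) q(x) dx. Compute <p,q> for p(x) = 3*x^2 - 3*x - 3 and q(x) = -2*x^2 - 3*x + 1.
<p,q> = 18/5

Expand the product: p(x)·q(x) = -6*x^4 - 3*x^3 + 18*x^2 + 6*x - 3.
∫_{-1}^{1} of each monomial x^k gives [2/(k+1) if k even, 0 if k odd]. Integrating term-by-term (or equivalently evaluating the antiderivative F(x) = -6*x^5/5 - 3*x^4/4 + 6*x^3 + 3*x^2 - 3*x at the endpoints):
  F(1) − F(−1) = 81/20 − (9/20) = 18/5.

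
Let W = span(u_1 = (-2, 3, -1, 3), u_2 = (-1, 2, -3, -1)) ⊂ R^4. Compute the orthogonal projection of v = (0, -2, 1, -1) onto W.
proj_W(v) = (262/281, -422/281, 276/281, -248/281)

Set up U = [u_1 | ... | u_2] ∈ R^(4×2). The projector onto W = col(U) is P = U (U^T U)^(-1) U^T.
Compute U^T U =
  [23, 8]
  [8, 15],
and U^T v = (-10, -6).
Solve U^T U · c = U^T v for the coefficients: c = (-102/281, -58/281). The projection is proj_W(v) = U c.
Check: (v - proj_W(v)) · u_1 = 0  (should be 0).
Check: (v - proj_W(v)) · u_2 = 0  (should be 0).
Result: proj_W(v) = (262/281, -422/281, 276/281, -248/281).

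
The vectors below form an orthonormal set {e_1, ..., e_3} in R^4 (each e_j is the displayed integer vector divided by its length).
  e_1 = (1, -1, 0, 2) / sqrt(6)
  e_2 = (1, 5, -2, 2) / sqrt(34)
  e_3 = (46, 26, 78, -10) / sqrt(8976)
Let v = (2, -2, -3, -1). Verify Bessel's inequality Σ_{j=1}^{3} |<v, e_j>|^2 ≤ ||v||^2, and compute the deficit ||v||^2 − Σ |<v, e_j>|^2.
Σ |<v, e_j>|^2 = 54/11; ||v||^2 = 18; deficit = 144/11

Write each e_j = u_j / sqrt(<u_j, u_j>) where u_j is the displayed integer vector. Then <v, e_j> = <v, u_j> / sqrt(<u_j, u_j>), so |<v, e_j>|^2 = <v, u_j>^2 / <u_j, u_j>.
Coefficients: <v, e_1> = 2/sqrt(6), <v, e_2> = -4/sqrt(34), <v, e_3> = -184/sqrt(8976).
Square and sum: Σ |<v, e_j>|^2 = 54/11.
Compute ||v||^2 = v·v = 18.
Deficit = 18 − 54/11 = 144/11 ≥ 0, confirming Bessel's inequality. (The deficit equals ||v − Σ <v,e_j> e_j||^2, the squared distance from v to span{e_j}.)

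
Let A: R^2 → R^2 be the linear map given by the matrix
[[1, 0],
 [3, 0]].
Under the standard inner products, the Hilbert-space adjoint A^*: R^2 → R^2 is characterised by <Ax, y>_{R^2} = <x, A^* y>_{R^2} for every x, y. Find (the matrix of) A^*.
A^* = A^T =
[[1, 3],
 [0, 0]]

For real matrices with standard dot products, the defining identity <Ax, y> = <x, A^* y> gives (Ax)^T y = x^T (A^*) y, i.e. x^T A^T y = x^T (A^*) y. Since this holds for all x, y, we must have A^* = A^T. Therefore
A^* =
[[1, 3],
 [0, 0]].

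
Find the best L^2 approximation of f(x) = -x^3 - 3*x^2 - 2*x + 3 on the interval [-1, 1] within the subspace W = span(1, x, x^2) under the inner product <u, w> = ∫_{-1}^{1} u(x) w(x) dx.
g(x) = -3*x^2 - 13*x/5 + 3

The best approximation g ∈ W is the orthogonal projection of f onto W. Writing g = a_0 + a_1 x + a_2 x^2, the coefficients solve the normal equations G · a = b where
  G_{ij} = <φ_i, φ_j> and b_i = <f, φ_i>, with φ_0 = 1, φ_1 = x, φ_2 = x^2.
G =
  [2, 0, 2/3]
  [0, 2/3, 0]
  [2/3, 0, 2/5],
b = (4, -26/15, 4/5).
Solving gives a_0 = 3, a_1 = -13/5, a_2 = -3, so
  g(x) = -3*x^2 - 13*x/5 + 3.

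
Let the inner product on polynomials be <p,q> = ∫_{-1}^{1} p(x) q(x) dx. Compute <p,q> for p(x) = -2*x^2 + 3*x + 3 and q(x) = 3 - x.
<p,q> = 12

Expand the product: p(x)·q(x) = 2*x^3 - 9*x^2 + 6*x + 9.
∫_{-1}^{1} of each monomial x^k gives [2/(k+1) if k even, 0 if k odd]. Integrating term-by-term (or equivalently evaluating the antiderivative F(x) = x^4/2 - 3*x^3 + 3*x^2 + 9*x at the endpoints):
  F(1) − F(−1) = 19/2 − (-5/2) = 12.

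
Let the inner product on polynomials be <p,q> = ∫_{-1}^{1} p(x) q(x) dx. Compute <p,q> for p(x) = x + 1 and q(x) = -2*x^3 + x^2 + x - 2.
<p,q> = -52/15

Expand the product: p(x)·q(x) = -2*x^4 - x^3 + 2*x^2 - x - 2.
∫_{-1}^{1} of each monomial x^k gives [2/(k+1) if k even, 0 if k odd]. Integrating term-by-term (or equivalently evaluating the antiderivative F(x) = -2*x^5/5 - x^4/4 + 2*x^3/3 - x^2/2 - 2*x at the endpoints):
  F(1) − F(−1) = -149/60 − (59/60) = -52/15.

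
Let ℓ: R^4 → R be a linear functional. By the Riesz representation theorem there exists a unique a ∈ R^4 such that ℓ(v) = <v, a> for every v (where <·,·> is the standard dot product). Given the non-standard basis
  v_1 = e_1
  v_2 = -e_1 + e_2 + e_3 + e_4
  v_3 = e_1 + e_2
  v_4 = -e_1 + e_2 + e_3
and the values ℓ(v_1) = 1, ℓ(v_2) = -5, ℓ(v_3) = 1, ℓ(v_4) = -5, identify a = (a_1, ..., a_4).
a = (1, 0, -4, 0)

Write a = (a_1, ..., a_4) in the standard basis. For each basis vector v_i, ℓ(v_i) = <v_i, a> is a linear equation in the a_j's. Collect the n equations into a matrix system V a = ℓ, where row i of V is v_i (expressed in the standard basis). Since V is invertible (lower-triangular with 1s on the diagonal, up to permutation), solve by back-substitution:
  V =
[[1, 0, 0, 0],
 [-1, 1, 1, 1],
 [1, 1, 0, 0],
 [-1, 1, 1, 0]]
  V a = (1, -5, 1, -5)
Solving gives a = (1, 0, -4, 0).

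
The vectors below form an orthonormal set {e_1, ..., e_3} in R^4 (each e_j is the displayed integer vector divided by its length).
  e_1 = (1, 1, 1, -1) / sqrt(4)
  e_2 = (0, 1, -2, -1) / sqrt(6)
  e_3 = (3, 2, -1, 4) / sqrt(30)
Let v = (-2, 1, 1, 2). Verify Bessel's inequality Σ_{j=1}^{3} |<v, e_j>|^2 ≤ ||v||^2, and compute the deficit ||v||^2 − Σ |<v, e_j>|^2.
Σ |<v, e_j>|^2 = 14/5; ||v||^2 = 10; deficit = 36/5

Write each e_j = u_j / sqrt(<u_j, u_j>) where u_j is the displayed integer vector. Then <v, e_j> = <v, u_j> / sqrt(<u_j, u_j>), so |<v, e_j>|^2 = <v, u_j>^2 / <u_j, u_j>.
Coefficients: <v, e_1> = -2/sqrt(4), <v, e_2> = -3/sqrt(6), <v, e_3> = 3/sqrt(30).
Square and sum: Σ |<v, e_j>|^2 = 14/5.
Compute ||v||^2 = v·v = 10.
Deficit = 10 − 14/5 = 36/5 ≥ 0, confirming Bessel's inequality. (The deficit equals ||v − Σ <v,e_j> e_j||^2, the squared distance from v to span{e_j}.)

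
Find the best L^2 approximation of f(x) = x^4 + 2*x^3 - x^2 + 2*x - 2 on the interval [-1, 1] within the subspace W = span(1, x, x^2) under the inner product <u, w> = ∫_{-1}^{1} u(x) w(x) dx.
g(x) = -x^2/7 + 16*x/5 - 73/35

The best approximation g ∈ W is the orthogonal projection of f onto W. Writing g = a_0 + a_1 x + a_2 x^2, the coefficients solve the normal equations G · a = b where
  G_{ij} = <φ_i, φ_j> and b_i = <f, φ_i>, with φ_0 = 1, φ_1 = x, φ_2 = x^2.
G =
  [2, 0, 2/3]
  [0, 2/3, 0]
  [2/3, 0, 2/5],
b = (-64/15, 32/15, -152/105).
Solving gives a_0 = -73/35, a_1 = 16/5, a_2 = -1/7, so
  g(x) = -x^2/7 + 16*x/5 - 73/35.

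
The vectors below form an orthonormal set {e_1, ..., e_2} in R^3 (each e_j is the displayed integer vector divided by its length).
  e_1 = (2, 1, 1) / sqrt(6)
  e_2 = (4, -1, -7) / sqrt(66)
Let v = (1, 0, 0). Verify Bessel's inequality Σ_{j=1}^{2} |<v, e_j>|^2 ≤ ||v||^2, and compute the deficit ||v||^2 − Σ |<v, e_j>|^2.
Σ |<v, e_j>|^2 = 10/11; ||v||^2 = 1; deficit = 1/11

Write each e_j = u_j / sqrt(<u_j, u_j>) where u_j is the displayed integer vector. Then <v, e_j> = <v, u_j> / sqrt(<u_j, u_j>), so |<v, e_j>|^2 = <v, u_j>^2 / <u_j, u_j>.
Coefficients: <v, e_1> = 2/sqrt(6), <v, e_2> = 4/sqrt(66).
Square and sum: Σ |<v, e_j>|^2 = 10/11.
Compute ||v||^2 = v·v = 1.
Deficit = 1 − 10/11 = 1/11 ≥ 0, confirming Bessel's inequality. (The deficit equals ||v − Σ <v,e_j> e_j||^2, the squared distance from v to span{e_j}.)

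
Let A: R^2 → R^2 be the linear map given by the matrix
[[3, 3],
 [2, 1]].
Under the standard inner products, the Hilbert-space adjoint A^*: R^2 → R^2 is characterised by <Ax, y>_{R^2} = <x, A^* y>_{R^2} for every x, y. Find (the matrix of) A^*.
A^* = A^T =
[[3, 2],
 [3, 1]]

For real matrices with standard dot products, the defining identity <Ax, y> = <x, A^* y> gives (Ax)^T y = x^T (A^*) y, i.e. x^T A^T y = x^T (A^*) y. Since this holds for all x, y, we must have A^* = A^T. Therefore
A^* =
[[3, 2],
 [3, 1]].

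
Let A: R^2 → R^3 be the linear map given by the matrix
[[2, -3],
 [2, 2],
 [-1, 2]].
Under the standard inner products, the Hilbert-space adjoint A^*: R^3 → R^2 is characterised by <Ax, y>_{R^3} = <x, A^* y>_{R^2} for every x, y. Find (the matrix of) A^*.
A^* = A^T =
[[2, 2, -1],
 [-3, 2, 2]]

For real matrices with standard dot products, the defining identity <Ax, y> = <x, A^* y> gives (Ax)^T y = x^T (A^*) y, i.e. x^T A^T y = x^T (A^*) y. Since this holds for all x, y, we must have A^* = A^T. Therefore
A^* =
[[2, 2, -1],
 [-3, 2, 2]].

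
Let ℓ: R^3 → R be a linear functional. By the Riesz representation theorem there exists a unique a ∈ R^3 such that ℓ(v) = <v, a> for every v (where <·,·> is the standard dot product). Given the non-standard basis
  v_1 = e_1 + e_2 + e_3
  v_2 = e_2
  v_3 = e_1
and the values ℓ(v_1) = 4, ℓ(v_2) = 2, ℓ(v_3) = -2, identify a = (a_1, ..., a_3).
a = (-2, 2, 4)

Write a = (a_1, ..., a_3) in the standard basis. For each basis vector v_i, ℓ(v_i) = <v_i, a> is a linear equation in the a_j's. Collect the n equations into a matrix system V a = ℓ, where row i of V is v_i (expressed in the standard basis). Since V is invertible (lower-triangular with 1s on the diagonal, up to permutation), solve by back-substitution:
  V =
[[1, 1, 1],
 [0, 1, 0],
 [1, 0, 0]]
  V a = (4, 2, -2)
Solving gives a = (-2, 2, 4).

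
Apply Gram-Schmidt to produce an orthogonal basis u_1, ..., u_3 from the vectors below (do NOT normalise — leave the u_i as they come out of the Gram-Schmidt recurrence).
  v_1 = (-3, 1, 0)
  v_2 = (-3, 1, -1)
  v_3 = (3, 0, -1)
Orthogonal basis:
  u_1 = (-3, 1, 0)
  u_2 = (0, 0, -1)
  u_3 = (3/10, 9/10, 0)

Apply the Gram-Schmidt recurrence
  u_1 = v_1
  u_i = v_i − Σ_{j<i} ((v_i · u_j) / (u_j · u_j)) · u_j.

Step by step this gives:
  u_1 = (-3, 1, 0)
  u_2 = (0, 0, -1)
  u_3 = (3/10, 9/10, 0)

Orthogonality check:
  u_2 · u_1 = 0 (should be 0)
  u_3 · u_1 = 0 (should be 0)
  u_3 · u_2 = 0 (should be 0)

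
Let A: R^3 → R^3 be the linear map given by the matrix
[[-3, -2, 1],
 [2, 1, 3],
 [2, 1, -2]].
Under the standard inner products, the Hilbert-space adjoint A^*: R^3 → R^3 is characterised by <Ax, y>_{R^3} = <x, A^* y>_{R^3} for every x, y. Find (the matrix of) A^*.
A^* = A^T =
[[-3, 2, 2],
 [-2, 1, 1],
 [1, 3, -2]]

For real matrices with standard dot products, the defining identity <Ax, y> = <x, A^* y> gives (Ax)^T y = x^T (A^*) y, i.e. x^T A^T y = x^T (A^*) y. Since this holds for all x, y, we must have A^* = A^T. Therefore
A^* =
[[-3, 2, 2],
 [-2, 1, 1],
 [1, 3, -2]].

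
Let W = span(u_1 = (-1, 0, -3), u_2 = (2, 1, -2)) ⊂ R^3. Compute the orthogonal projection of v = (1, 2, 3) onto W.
proj_W(v) = (61/37, 10/37, 103/37)

Set up U = [u_1 | ... | u_2] ∈ R^(3×2). The projector onto W = col(U) is P = U (U^T U)^(-1) U^T.
Compute U^T U =
  [10, 4]
  [4, 9],
and U^T v = (-10, -2).
Solve U^T U · c = U^T v for the coefficients: c = (-41/37, 10/37). The projection is proj_W(v) = U c.
Check: (v - proj_W(v)) · u_1 = 0  (should be 0).
Check: (v - proj_W(v)) · u_2 = 0  (should be 0).
Result: proj_W(v) = (61/37, 10/37, 103/37).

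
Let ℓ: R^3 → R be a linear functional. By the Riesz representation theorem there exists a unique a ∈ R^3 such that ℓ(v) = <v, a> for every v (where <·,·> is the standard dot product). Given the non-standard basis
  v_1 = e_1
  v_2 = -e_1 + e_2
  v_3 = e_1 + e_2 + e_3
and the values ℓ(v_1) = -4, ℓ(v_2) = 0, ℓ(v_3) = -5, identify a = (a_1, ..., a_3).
a = (-4, -4, 3)

Write a = (a_1, ..., a_3) in the standard basis. For each basis vector v_i, ℓ(v_i) = <v_i, a> is a linear equation in the a_j's. Collect the n equations into a matrix system V a = ℓ, where row i of V is v_i (expressed in the standard basis). Since V is invertible (lower-triangular with 1s on the diagonal, up to permutation), solve by back-substitution:
  V =
[[1, 0, 0],
 [-1, 1, 0],
 [1, 1, 1]]
  V a = (-4, 0, -5)
Solving gives a = (-4, -4, 3).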